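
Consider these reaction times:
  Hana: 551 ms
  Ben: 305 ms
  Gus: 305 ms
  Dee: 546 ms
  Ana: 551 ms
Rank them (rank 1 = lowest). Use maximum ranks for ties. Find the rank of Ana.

5

Sorted (ascending): 305, 305, 546, 551, 551
The 2 values of 305 occupy positions 1–2 → each gets rank 2.
The 2 values of 551 occupy positions 4–5 → each gets rank 5.
Ana has value 551 ms → rank 5.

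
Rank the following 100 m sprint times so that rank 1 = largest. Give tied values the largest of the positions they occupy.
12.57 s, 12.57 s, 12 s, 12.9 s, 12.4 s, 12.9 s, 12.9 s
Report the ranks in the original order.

Sorted (descending): 12.9, 12.9, 12.9, 12.57, 12.57, 12.4, 12
The 3 values of 12.9 occupy positions 1–3 → each gets rank 3.
The 2 values of 12.57 occupy positions 4–5 → each gets rank 5.

5, 5, 7, 3, 6, 3, 3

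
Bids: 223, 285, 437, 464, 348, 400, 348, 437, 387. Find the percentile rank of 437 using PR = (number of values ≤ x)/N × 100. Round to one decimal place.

88.9

N = 9.
Strictly below 437: 6. Equal to 437: 2.
PR = 8/9 × 100 = 88.9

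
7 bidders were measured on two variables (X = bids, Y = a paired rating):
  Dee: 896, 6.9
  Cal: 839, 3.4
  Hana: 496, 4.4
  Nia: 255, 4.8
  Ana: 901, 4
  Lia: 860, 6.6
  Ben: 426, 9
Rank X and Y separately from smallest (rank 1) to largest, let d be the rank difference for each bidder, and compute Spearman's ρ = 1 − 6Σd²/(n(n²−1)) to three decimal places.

-0.214

Ranks of variable 1: 6, 4, 3, 1, 7, 5, 2
Ranks of variable 2: 6, 1, 3, 4, 2, 5, 7
d = r₁ − r₂: 0, 3, 0, -3, 5, 0, -5
d²: 0, 9, 0, 9, 25, 0, 25; Σd² = 68
ρ = 1 − 6·68/(7·48) = 1 − 408/336 = -0.214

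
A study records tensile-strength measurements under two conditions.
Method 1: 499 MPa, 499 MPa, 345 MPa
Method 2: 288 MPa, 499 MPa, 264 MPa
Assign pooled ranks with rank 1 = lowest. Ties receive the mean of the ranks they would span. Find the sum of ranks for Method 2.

Sorted (ascending): 264, 288, 345, 499, 499, 499
The 3 values of 499 occupy positions 4–6 → average rank 5.
Method 2 values → pooled ranks: 288→2, 499→5, 264→1
Rank sum = 2 + 5 + 1 = 8

8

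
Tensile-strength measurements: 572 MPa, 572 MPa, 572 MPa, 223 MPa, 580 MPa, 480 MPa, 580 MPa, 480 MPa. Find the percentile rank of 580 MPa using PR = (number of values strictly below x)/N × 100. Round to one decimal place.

75.0

N = 8.
Strictly below 580: 6. Equal to 580: 2.
PR = 6/8 × 100 = 75.0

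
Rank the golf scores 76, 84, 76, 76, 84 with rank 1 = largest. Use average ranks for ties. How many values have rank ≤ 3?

Sorted (descending): 84, 84, 76, 76, 76
The 2 values of 84 occupy positions 1–2 → average rank (1+2)/2 = 1.5.
The 3 values of 76 occupy positions 3–5 → average rank 4.
Ranks ≤ 3: {1.5, 1.5} → 2 values.

2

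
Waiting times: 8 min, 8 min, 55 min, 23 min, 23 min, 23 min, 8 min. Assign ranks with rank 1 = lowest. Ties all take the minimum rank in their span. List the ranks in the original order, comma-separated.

1, 1, 7, 4, 4, 4, 1

Sorted (ascending): 8, 8, 8, 23, 23, 23, 55
The 3 values of 8 occupy positions 1–3 → each gets rank 1.
The 3 values of 23 occupy positions 4–6 → each gets rank 4.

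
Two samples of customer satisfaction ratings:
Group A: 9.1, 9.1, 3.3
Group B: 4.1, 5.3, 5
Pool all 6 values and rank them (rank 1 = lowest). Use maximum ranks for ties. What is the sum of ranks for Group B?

Sorted (ascending): 3.3, 4.1, 5, 5.3, 9.1, 9.1
The 2 values of 9.1 occupy positions 5–6 → each gets rank 6.
Group B values → pooled ranks: 4.1→2, 5.3→4, 5→3
Rank sum = 2 + 4 + 3 = 9

9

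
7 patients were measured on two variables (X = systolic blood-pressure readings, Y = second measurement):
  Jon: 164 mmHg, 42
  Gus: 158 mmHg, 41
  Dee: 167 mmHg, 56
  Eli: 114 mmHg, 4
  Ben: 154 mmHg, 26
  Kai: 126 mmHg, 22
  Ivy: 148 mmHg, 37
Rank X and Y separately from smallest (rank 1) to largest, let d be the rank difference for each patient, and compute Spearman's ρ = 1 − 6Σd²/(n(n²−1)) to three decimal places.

Ranks of variable 1: 6, 5, 7, 1, 4, 2, 3
Ranks of variable 2: 6, 5, 7, 1, 3, 2, 4
d = r₁ − r₂: 0, 0, 0, 0, 1, 0, -1
d²: 0, 0, 0, 0, 1, 0, 1; Σd² = 2
ρ = 1 − 6·2/(7·48) = 1 − 12/336 = 0.964

0.964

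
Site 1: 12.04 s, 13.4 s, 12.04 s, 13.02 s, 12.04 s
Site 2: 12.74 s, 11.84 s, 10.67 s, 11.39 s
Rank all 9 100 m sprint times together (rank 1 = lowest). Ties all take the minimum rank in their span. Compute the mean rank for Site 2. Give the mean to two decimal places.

3.25

Sorted (ascending): 10.67, 11.39, 11.84, 12.04, 12.04, 12.04, 12.74, 13.02, 13.4
The 3 values of 12.04 occupy positions 4–6 → each gets rank 4.
Site 2 values → pooled ranks: 12.74→7, 11.84→3, 10.67→1, 11.39→2
Mean rank = (7 + 3 + 1 + 2) / 4 = 3.25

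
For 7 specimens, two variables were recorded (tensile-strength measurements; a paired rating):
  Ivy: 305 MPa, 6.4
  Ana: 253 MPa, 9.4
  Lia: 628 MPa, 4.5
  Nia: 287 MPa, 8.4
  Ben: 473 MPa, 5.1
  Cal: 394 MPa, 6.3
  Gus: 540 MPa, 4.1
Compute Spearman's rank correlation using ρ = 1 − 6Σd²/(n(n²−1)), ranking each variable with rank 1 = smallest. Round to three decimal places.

-0.964

Ranks of variable 1: 3, 1, 7, 2, 5, 4, 6
Ranks of variable 2: 5, 7, 2, 6, 3, 4, 1
d = r₁ − r₂: -2, -6, 5, -4, 2, 0, 5
d²: 4, 36, 25, 16, 4, 0, 25; Σd² = 110
ρ = 1 − 6·110/(7·48) = 1 − 660/336 = -0.964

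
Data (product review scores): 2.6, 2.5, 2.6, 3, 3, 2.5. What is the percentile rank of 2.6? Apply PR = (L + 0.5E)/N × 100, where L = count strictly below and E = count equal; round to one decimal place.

N = 6.
Strictly below 2.6: 2. Equal to 2.6: 2.
PR = (2 + 0.5·2)/6 × 100 = 50.0

50.0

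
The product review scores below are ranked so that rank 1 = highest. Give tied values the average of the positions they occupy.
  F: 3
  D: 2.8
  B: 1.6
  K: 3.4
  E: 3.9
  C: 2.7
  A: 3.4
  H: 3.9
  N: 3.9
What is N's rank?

Sorted (descending): 3.9, 3.9, 3.9, 3.4, 3.4, 3, 2.8, 2.7, 1.6
The 3 values of 3.9 occupy positions 1–3 → average rank 2.
The 2 values of 3.4 occupy positions 4–5 → average rank (4+5)/2 = 4.5.
N has value 3.9 → rank 2.

2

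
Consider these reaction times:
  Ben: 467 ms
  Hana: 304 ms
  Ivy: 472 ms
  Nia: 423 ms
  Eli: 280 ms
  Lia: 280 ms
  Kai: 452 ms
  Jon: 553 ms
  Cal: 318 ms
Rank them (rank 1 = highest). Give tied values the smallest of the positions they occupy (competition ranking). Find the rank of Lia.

8

Sorted (descending): 553, 472, 467, 452, 423, 318, 304, 280, 280
The 2 values of 280 occupy positions 8–9 → each gets rank 8.
Lia has value 280 ms → rank 8.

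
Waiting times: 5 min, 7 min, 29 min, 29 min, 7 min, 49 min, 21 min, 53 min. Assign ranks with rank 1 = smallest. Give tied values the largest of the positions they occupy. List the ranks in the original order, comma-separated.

1, 3, 6, 6, 3, 7, 4, 8

Sorted (ascending): 5, 7, 7, 21, 29, 29, 49, 53
The 2 values of 7 occupy positions 2–3 → each gets rank 3.
The 2 values of 29 occupy positions 5–6 → each gets rank 6.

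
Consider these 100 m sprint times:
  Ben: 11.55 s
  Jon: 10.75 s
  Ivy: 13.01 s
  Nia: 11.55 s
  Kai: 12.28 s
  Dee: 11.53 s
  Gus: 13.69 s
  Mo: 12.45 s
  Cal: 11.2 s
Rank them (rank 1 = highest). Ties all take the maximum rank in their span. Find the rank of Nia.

Sorted (descending): 13.69, 13.01, 12.45, 12.28, 11.55, 11.55, 11.53, 11.2, 10.75
The 2 values of 11.55 occupy positions 5–6 → each gets rank 6.
Nia has value 11.55 s → rank 6.

6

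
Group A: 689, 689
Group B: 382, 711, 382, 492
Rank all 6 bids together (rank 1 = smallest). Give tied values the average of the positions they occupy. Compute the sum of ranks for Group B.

12

Sorted (ascending): 382, 382, 492, 689, 689, 711
The 2 values of 382 occupy positions 1–2 → average rank (1+2)/2 = 1.5.
The 2 values of 689 occupy positions 4–5 → average rank (4+5)/2 = 4.5.
Group B values → pooled ranks: 382→1.5, 711→6, 382→1.5, 492→3
Rank sum = 1.5 + 6 + 1.5 + 3 = 12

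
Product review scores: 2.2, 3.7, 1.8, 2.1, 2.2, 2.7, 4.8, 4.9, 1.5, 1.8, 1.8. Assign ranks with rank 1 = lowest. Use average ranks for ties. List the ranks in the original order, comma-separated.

6.5, 9, 3, 5, 6.5, 8, 10, 11, 1, 3, 3

Sorted (ascending): 1.5, 1.8, 1.8, 1.8, 2.1, 2.2, 2.2, 2.7, 3.7, 4.8, 4.9
The 3 values of 1.8 occupy positions 2–4 → average rank 3.
The 2 values of 2.2 occupy positions 6–7 → average rank (6+7)/2 = 6.5.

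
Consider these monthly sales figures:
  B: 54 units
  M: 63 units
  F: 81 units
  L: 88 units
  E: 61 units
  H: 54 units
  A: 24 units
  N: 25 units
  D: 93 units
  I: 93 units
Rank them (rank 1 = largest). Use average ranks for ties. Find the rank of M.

5

Sorted (descending): 93, 93, 88, 81, 63, 61, 54, 54, 25, 24
The 2 values of 93 occupy positions 1–2 → average rank (1+2)/2 = 1.5.
The 2 values of 54 occupy positions 7–8 → average rank (7+8)/2 = 7.5.
M has value 63 units → rank 5.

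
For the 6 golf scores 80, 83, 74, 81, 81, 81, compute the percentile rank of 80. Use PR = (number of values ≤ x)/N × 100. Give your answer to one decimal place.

N = 6.
Strictly below 80: 1. Equal to 80: 1.
PR = 2/6 × 100 = 33.3

33.3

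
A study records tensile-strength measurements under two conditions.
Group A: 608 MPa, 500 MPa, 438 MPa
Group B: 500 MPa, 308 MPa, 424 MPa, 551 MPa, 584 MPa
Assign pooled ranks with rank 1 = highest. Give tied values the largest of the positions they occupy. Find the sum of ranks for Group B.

Sorted (descending): 608, 584, 551, 500, 500, 438, 424, 308
The 2 values of 500 occupy positions 4–5 → each gets rank 5.
Group B values → pooled ranks: 500→5, 308→8, 424→7, 551→3, 584→2
Rank sum = 5 + 8 + 7 + 3 + 2 = 25

25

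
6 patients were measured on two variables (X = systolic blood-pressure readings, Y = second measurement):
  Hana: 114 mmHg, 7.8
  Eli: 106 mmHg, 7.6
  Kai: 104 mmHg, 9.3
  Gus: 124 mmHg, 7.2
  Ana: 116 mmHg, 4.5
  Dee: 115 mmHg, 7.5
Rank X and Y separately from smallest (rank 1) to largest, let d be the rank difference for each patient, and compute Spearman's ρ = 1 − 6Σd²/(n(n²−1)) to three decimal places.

Ranks of variable 1: 3, 2, 1, 6, 5, 4
Ranks of variable 2: 5, 4, 6, 2, 1, 3
d = r₁ − r₂: -2, -2, -5, 4, 4, 1
d²: 4, 4, 25, 16, 16, 1; Σd² = 66
ρ = 1 − 6·66/(6·35) = 1 − 396/210 = -0.886

-0.886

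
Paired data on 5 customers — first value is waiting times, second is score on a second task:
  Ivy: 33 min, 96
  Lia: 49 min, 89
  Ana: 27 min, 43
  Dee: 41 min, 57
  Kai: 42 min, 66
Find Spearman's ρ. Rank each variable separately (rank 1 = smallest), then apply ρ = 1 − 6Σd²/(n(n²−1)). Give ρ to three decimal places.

0.400

Ranks of variable 1: 2, 5, 1, 3, 4
Ranks of variable 2: 5, 4, 1, 2, 3
d = r₁ − r₂: -3, 1, 0, 1, 1
d²: 9, 1, 0, 1, 1; Σd² = 12
ρ = 1 − 6·12/(5·24) = 1 − 72/120 = 0.400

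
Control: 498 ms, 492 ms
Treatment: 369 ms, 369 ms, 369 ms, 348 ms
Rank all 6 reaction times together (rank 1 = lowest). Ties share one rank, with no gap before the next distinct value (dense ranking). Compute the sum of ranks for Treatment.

7

Sorted (ascending): 348, 369, 369, 369, 492, 498
The 3 values of 369 share dense rank 2.
Remaining distinct values take the next consecutive integers.
Treatment values → pooled ranks: 369→2, 369→2, 369→2, 348→1
Rank sum = 2 + 2 + 2 + 1 = 7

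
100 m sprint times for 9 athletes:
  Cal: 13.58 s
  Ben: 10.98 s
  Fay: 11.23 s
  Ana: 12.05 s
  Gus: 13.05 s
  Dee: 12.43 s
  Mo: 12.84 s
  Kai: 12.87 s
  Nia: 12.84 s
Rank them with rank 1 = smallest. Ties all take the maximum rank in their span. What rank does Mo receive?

6

Sorted (ascending): 10.98, 11.23, 12.05, 12.43, 12.84, 12.84, 12.87, 13.05, 13.58
The 2 values of 12.84 occupy positions 5–6 → each gets rank 6.
Mo has value 12.84 s → rank 6.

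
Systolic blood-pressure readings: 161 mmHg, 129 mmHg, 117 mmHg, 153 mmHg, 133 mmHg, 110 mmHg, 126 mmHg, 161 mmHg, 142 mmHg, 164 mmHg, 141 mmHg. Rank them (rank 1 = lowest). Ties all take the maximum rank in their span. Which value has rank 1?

Sorted (ascending): 110, 117, 126, 129, 133, 141, 142, 153, 161, 161, 164
The 2 values of 161 occupy positions 9–10 → each gets rank 10.
Rank 1 → value 110.

110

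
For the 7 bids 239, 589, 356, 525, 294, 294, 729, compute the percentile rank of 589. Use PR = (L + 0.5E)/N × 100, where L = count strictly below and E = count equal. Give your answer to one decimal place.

N = 7.
Strictly below 589: 5. Equal to 589: 1.
PR = (5 + 0.5·1)/7 × 100 = 78.6

78.6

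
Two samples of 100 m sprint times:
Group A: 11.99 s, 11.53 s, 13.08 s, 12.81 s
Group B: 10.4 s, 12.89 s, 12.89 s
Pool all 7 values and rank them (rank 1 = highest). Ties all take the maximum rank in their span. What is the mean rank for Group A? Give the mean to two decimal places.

4.00

Sorted (descending): 13.08, 12.89, 12.89, 12.81, 11.99, 11.53, 10.4
The 2 values of 12.89 occupy positions 2–3 → each gets rank 3.
Group A values → pooled ranks: 11.99→5, 11.53→6, 13.08→1, 12.81→4
Mean rank = (5 + 6 + 1 + 4) / 4 = 4.00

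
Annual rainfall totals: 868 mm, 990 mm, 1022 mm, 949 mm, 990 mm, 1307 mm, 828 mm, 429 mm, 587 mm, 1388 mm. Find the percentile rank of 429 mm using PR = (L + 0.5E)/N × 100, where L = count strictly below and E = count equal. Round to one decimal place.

N = 10.
Strictly below 429: 0. Equal to 429: 1.
PR = (0 + 0.5·1)/10 × 100 = 5.0

5.0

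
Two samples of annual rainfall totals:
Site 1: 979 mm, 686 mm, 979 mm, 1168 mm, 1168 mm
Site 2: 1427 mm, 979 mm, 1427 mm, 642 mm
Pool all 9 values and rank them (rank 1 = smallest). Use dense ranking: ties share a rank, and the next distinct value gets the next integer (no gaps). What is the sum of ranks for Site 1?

16

Sorted (ascending): 642, 686, 979, 979, 979, 1168, 1168, 1427, 1427
The 3 values of 979 share dense rank 3.
The 2 values of 1168 share dense rank 4.
The 2 values of 1427 share dense rank 5.
Remaining distinct values take the next consecutive integers.
Site 1 values → pooled ranks: 979→3, 686→2, 979→3, 1168→4, 1168→4
Rank sum = 3 + 2 + 3 + 4 + 4 = 16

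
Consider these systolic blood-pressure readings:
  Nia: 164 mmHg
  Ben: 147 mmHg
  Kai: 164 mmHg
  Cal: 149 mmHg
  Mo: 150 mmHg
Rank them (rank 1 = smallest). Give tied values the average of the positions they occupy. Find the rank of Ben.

Sorted (ascending): 147, 149, 150, 164, 164
The 2 values of 164 occupy positions 4–5 → average rank (4+5)/2 = 4.5.
Ben has value 147 mmHg → rank 1.

1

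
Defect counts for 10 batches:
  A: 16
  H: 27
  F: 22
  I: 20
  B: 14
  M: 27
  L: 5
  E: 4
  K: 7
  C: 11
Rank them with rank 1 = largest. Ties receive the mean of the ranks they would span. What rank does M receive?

Sorted (descending): 27, 27, 22, 20, 16, 14, 11, 7, 5, 4
The 2 values of 27 occupy positions 1–2 → average rank (1+2)/2 = 1.5.
M has value 27 → rank 1.5.

1.5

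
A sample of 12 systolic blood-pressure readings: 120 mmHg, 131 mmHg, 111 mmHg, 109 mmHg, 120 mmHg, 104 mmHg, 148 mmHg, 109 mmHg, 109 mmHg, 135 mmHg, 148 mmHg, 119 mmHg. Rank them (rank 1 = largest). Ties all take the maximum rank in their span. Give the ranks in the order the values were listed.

6, 4, 8, 11, 6, 12, 2, 11, 11, 3, 2, 7

Sorted (descending): 148, 148, 135, 131, 120, 120, 119, 111, 109, 109, 109, 104
The 2 values of 148 occupy positions 1–2 → each gets rank 2.
The 2 values of 120 occupy positions 5–6 → each gets rank 6.
The 3 values of 109 occupy positions 9–11 → each gets rank 11.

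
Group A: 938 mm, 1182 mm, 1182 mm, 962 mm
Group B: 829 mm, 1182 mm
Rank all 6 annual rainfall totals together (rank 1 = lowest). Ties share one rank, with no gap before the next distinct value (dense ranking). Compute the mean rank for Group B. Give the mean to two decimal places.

Sorted (ascending): 829, 938, 962, 1182, 1182, 1182
The 3 values of 1182 share dense rank 4.
Remaining distinct values take the next consecutive integers.
Group B values → pooled ranks: 829→1, 1182→4
Mean rank = (1 + 4) / 2 = 2.50

2.50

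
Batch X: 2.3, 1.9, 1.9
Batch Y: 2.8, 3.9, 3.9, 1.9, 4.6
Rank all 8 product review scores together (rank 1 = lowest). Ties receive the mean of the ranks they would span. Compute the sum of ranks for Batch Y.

28

Sorted (ascending): 1.9, 1.9, 1.9, 2.3, 2.8, 3.9, 3.9, 4.6
The 3 values of 1.9 occupy positions 1–3 → average rank 2.
The 2 values of 3.9 occupy positions 6–7 → average rank (6+7)/2 = 6.5.
Batch Y values → pooled ranks: 2.8→5, 3.9→6.5, 3.9→6.5, 1.9→2, 4.6→8
Rank sum = 5 + 6.5 + 6.5 + 2 + 8 = 28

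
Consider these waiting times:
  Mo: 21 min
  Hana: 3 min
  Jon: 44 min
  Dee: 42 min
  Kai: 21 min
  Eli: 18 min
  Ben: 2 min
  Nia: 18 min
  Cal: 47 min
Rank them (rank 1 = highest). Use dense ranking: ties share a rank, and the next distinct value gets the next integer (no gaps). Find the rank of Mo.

4

Sorted (descending): 47, 44, 42, 21, 21, 18, 18, 3, 2
The 2 values of 21 share dense rank 4.
The 2 values of 18 share dense rank 5.
Remaining distinct values take the next consecutive integers.
Mo has value 21 min → rank 4.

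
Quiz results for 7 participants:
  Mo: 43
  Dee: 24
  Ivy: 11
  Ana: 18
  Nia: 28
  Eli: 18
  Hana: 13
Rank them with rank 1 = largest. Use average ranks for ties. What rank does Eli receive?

4.5

Sorted (descending): 43, 28, 24, 18, 18, 13, 11
The 2 values of 18 occupy positions 4–5 → average rank (4+5)/2 = 4.5.
Eli has value 18 → rank 4.5.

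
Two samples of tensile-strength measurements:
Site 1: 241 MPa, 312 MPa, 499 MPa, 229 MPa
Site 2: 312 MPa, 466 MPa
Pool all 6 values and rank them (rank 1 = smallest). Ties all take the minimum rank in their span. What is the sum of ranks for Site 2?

Sorted (ascending): 229, 241, 312, 312, 466, 499
The 2 values of 312 occupy positions 3–4 → each gets rank 3.
Site 2 values → pooled ranks: 312→3, 466→5
Rank sum = 3 + 5 = 8

8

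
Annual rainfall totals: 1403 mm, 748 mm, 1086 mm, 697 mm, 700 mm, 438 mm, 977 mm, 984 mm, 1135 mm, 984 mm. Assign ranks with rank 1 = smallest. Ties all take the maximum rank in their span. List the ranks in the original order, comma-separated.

Sorted (ascending): 438, 697, 700, 748, 977, 984, 984, 1086, 1135, 1403
The 2 values of 984 occupy positions 6–7 → each gets rank 7.

10, 4, 8, 2, 3, 1, 5, 7, 9, 7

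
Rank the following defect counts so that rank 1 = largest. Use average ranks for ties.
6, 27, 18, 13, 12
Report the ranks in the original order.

5, 1, 2, 3, 4

Sorted (descending): 27, 18, 13, 12, 6
No ties — each value takes its position as its rank.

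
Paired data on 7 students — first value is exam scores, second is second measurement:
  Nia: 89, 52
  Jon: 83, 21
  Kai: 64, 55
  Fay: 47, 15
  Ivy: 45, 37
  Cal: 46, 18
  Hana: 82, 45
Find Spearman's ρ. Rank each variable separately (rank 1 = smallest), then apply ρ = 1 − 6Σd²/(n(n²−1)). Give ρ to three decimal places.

Ranks of variable 1: 7, 6, 4, 3, 1, 2, 5
Ranks of variable 2: 6, 3, 7, 1, 4, 2, 5
d = r₁ − r₂: 1, 3, -3, 2, -3, 0, 0
d²: 1, 9, 9, 4, 9, 0, 0; Σd² = 32
ρ = 1 − 6·32/(7·48) = 1 − 192/336 = 0.429

0.429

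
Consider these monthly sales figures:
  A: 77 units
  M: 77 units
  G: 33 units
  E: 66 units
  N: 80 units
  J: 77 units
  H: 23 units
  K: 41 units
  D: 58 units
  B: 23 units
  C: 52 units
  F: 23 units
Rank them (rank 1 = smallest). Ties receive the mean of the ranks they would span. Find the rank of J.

Sorted (ascending): 23, 23, 23, 33, 41, 52, 58, 66, 77, 77, 77, 80
The 3 values of 23 occupy positions 1–3 → average rank 2.
The 3 values of 77 occupy positions 9–11 → average rank 10.
J has value 77 units → rank 10.

10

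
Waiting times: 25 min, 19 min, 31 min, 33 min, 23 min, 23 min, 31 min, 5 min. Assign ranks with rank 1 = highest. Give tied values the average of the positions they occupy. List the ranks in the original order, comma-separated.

Sorted (descending): 33, 31, 31, 25, 23, 23, 19, 5
The 2 values of 31 occupy positions 2–3 → average rank (2+3)/2 = 2.5.
The 2 values of 23 occupy positions 5–6 → average rank (5+6)/2 = 5.5.

4, 7, 2.5, 1, 5.5, 5.5, 2.5, 8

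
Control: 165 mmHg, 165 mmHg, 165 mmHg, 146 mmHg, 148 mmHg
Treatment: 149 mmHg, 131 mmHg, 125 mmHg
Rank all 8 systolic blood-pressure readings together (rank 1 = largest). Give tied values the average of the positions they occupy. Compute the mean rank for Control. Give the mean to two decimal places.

3.40

Sorted (descending): 165, 165, 165, 149, 148, 146, 131, 125
The 3 values of 165 occupy positions 1–3 → average rank 2.
Control values → pooled ranks: 165→2, 165→2, 165→2, 146→6, 148→5
Mean rank = (2 + 2 + 2 + 6 + 5) / 5 = 3.40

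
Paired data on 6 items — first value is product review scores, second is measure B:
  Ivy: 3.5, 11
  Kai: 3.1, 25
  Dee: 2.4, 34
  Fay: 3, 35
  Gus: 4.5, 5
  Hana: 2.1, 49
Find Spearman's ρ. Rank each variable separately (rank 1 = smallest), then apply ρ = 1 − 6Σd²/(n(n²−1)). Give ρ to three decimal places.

Ranks of variable 1: 5, 4, 2, 3, 6, 1
Ranks of variable 2: 2, 3, 4, 5, 1, 6
d = r₁ − r₂: 3, 1, -2, -2, 5, -5
d²: 9, 1, 4, 4, 25, 25; Σd² = 68
ρ = 1 − 6·68/(6·35) = 1 − 408/210 = -0.943

-0.943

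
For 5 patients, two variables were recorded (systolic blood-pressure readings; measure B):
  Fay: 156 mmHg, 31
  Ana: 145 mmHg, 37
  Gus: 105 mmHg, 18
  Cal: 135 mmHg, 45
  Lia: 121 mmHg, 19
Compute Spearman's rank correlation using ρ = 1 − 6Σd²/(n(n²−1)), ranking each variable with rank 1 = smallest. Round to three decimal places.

Ranks of variable 1: 5, 4, 1, 3, 2
Ranks of variable 2: 3, 4, 1, 5, 2
d = r₁ − r₂: 2, 0, 0, -2, 0
d²: 4, 0, 0, 4, 0; Σd² = 8
ρ = 1 − 6·8/(5·24) = 1 − 48/120 = 0.600

0.600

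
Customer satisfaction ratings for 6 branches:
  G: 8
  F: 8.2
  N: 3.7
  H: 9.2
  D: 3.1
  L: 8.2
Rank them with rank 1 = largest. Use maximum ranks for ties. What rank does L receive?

3

Sorted (descending): 9.2, 8.2, 8.2, 8, 3.7, 3.1
The 2 values of 8.2 occupy positions 2–3 → each gets rank 3.
L has value 8.2 → rank 3.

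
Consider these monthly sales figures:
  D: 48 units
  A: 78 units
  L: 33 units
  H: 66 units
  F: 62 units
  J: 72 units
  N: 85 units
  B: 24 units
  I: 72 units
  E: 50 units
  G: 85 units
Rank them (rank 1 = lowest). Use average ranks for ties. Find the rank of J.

7.5

Sorted (ascending): 24, 33, 48, 50, 62, 66, 72, 72, 78, 85, 85
The 2 values of 72 occupy positions 7–8 → average rank (7+8)/2 = 7.5.
The 2 values of 85 occupy positions 10–11 → average rank (10+11)/2 = 10.5.
J has value 72 units → rank 7.5.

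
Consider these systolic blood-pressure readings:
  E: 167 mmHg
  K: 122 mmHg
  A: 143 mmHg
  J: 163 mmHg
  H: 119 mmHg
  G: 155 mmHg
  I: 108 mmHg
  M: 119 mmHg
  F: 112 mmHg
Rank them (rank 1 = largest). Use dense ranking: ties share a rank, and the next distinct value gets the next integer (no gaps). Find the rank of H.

Sorted (descending): 167, 163, 155, 143, 122, 119, 119, 112, 108
The 2 values of 119 share dense rank 6.
Remaining distinct values take the next consecutive integers.
H has value 119 mmHg → rank 6.

6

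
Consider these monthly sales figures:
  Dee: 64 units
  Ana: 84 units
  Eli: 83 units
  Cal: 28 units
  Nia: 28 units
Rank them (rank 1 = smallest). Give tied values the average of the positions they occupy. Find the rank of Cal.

Sorted (ascending): 28, 28, 64, 83, 84
The 2 values of 28 occupy positions 1–2 → average rank (1+2)/2 = 1.5.
Cal has value 28 units → rank 1.5.

1.5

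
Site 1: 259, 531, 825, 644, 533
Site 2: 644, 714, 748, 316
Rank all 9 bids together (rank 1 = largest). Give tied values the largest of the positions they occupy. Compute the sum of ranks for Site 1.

28

Sorted (descending): 825, 748, 714, 644, 644, 533, 531, 316, 259
The 2 values of 644 occupy positions 4–5 → each gets rank 5.
Site 1 values → pooled ranks: 259→9, 531→7, 825→1, 644→5, 533→6
Rank sum = 9 + 7 + 1 + 5 + 6 = 28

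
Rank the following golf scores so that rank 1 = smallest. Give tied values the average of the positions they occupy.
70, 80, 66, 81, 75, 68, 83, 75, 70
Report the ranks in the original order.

Sorted (ascending): 66, 68, 70, 70, 75, 75, 80, 81, 83
The 2 values of 70 occupy positions 3–4 → average rank (3+4)/2 = 3.5.
The 2 values of 75 occupy positions 5–6 → average rank (5+6)/2 = 5.5.

3.5, 7, 1, 8, 5.5, 2, 9, 5.5, 3.5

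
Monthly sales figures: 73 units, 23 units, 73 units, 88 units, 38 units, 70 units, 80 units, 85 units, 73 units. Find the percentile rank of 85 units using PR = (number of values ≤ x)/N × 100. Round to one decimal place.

N = 9.
Strictly below 85: 7. Equal to 85: 1.
PR = 8/9 × 100 = 88.9

88.9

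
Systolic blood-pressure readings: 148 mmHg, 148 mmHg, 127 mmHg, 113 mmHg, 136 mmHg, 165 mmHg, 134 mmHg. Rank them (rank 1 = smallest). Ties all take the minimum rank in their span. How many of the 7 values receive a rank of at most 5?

6

Sorted (ascending): 113, 127, 134, 136, 148, 148, 165
The 2 values of 148 occupy positions 5–6 → each gets rank 5.
Ranks ≤ 5: {1, 2, 3, 4, 5, 5} → 6 values.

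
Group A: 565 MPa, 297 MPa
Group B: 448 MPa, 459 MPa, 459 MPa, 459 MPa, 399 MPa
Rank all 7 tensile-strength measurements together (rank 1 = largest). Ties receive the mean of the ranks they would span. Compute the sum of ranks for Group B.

Sorted (descending): 565, 459, 459, 459, 448, 399, 297
The 3 values of 459 occupy positions 2–4 → average rank 3.
Group B values → pooled ranks: 448→5, 459→3, 459→3, 459→3, 399→6
Rank sum = 5 + 3 + 3 + 3 + 6 = 20

20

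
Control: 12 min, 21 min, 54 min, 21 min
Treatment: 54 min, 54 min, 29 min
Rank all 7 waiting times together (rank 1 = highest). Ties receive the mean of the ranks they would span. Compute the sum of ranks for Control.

20

Sorted (descending): 54, 54, 54, 29, 21, 21, 12
The 3 values of 54 occupy positions 1–3 → average rank 2.
The 2 values of 21 occupy positions 5–6 → average rank (5+6)/2 = 5.5.
Control values → pooled ranks: 12→7, 21→5.5, 54→2, 21→5.5
Rank sum = 7 + 5.5 + 2 + 5.5 = 20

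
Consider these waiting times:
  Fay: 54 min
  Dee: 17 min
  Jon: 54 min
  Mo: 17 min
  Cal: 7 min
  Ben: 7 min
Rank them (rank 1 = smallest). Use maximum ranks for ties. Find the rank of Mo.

Sorted (ascending): 7, 7, 17, 17, 54, 54
The 2 values of 7 occupy positions 1–2 → each gets rank 2.
The 2 values of 17 occupy positions 3–4 → each gets rank 4.
The 2 values of 54 occupy positions 5–6 → each gets rank 6.
Mo has value 17 min → rank 4.

4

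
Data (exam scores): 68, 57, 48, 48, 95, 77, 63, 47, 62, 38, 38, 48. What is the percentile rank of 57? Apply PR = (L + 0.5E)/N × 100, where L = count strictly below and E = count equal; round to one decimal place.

N = 12.
Strictly below 57: 6. Equal to 57: 1.
PR = (6 + 0.5·1)/12 × 100 = 54.2

54.2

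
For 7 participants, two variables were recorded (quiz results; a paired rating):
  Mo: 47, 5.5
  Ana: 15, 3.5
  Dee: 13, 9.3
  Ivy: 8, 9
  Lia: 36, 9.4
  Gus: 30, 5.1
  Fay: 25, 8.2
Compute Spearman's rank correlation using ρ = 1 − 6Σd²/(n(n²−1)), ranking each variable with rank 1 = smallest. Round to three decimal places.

-0.107

Ranks of variable 1: 7, 3, 2, 1, 6, 5, 4
Ranks of variable 2: 3, 1, 6, 5, 7, 2, 4
d = r₁ − r₂: 4, 2, -4, -4, -1, 3, 0
d²: 16, 4, 16, 16, 1, 9, 0; Σd² = 62
ρ = 1 − 6·62/(7·48) = 1 − 372/336 = -0.107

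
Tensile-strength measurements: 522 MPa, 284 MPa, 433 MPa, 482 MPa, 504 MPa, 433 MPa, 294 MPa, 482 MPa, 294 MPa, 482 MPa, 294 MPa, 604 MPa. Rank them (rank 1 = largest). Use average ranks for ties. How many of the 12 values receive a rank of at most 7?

6

Sorted (descending): 604, 522, 504, 482, 482, 482, 433, 433, 294, 294, 294, 284
The 3 values of 482 occupy positions 4–6 → average rank 5.
The 2 values of 433 occupy positions 7–8 → average rank (7+8)/2 = 7.5.
The 3 values of 294 occupy positions 9–11 → average rank 10.
Ranks ≤ 7: {1, 2, 3, 5, 5, 5} → 6 values.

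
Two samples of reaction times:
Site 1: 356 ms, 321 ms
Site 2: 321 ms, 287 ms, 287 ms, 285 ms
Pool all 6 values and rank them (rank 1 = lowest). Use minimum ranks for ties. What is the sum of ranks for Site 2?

Sorted (ascending): 285, 287, 287, 321, 321, 356
The 2 values of 287 occupy positions 2–3 → each gets rank 2.
The 2 values of 321 occupy positions 4–5 → each gets rank 4.
Site 2 values → pooled ranks: 321→4, 287→2, 287→2, 285→1
Rank sum = 4 + 2 + 2 + 1 = 9

9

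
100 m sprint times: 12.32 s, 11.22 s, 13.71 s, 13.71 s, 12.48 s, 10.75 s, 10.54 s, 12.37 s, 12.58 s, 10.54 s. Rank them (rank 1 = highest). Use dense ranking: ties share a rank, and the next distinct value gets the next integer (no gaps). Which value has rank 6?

11.22

Sorted (descending): 13.71, 13.71, 12.58, 12.48, 12.37, 12.32, 11.22, 10.75, 10.54, 10.54
The 2 values of 13.71 share dense rank 1.
The 2 values of 10.54 share dense rank 8.
Remaining distinct values take the next consecutive integers.
Rank 6 → value 11.22.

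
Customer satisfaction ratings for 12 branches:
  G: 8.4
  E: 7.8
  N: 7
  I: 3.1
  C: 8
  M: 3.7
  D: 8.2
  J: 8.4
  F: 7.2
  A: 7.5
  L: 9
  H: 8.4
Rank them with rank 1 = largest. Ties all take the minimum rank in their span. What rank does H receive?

Sorted (descending): 9, 8.4, 8.4, 8.4, 8.2, 8, 7.8, 7.5, 7.2, 7, 3.7, 3.1
The 3 values of 8.4 occupy positions 2–4 → each gets rank 2.
H has value 8.4 → rank 2.

2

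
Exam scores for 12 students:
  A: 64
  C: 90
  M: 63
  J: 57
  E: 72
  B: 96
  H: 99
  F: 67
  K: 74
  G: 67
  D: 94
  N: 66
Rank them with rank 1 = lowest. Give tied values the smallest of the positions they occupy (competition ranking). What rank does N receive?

4

Sorted (ascending): 57, 63, 64, 66, 67, 67, 72, 74, 90, 94, 96, 99
The 2 values of 67 occupy positions 5–6 → each gets rank 5.
N has value 66 → rank 4.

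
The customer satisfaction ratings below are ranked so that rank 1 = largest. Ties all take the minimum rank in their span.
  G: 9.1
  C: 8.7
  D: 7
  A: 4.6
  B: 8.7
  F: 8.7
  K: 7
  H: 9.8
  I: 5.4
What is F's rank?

Sorted (descending): 9.8, 9.1, 8.7, 8.7, 8.7, 7, 7, 5.4, 4.6
The 3 values of 8.7 occupy positions 3–5 → each gets rank 3.
The 2 values of 7 occupy positions 6–7 → each gets rank 6.
F has value 8.7 → rank 3.

3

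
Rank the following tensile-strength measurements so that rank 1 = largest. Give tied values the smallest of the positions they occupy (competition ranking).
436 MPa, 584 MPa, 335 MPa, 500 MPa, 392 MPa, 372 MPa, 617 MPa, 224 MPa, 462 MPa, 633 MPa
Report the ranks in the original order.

Sorted (descending): 633, 617, 584, 500, 462, 436, 392, 372, 335, 224
No ties — each value takes its position as its rank.

6, 3, 9, 4, 7, 8, 2, 10, 5, 1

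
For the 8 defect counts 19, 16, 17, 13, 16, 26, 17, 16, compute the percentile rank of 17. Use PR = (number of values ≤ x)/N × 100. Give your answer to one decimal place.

N = 8.
Strictly below 17: 4. Equal to 17: 2.
PR = 6/8 × 100 = 75.0

75.0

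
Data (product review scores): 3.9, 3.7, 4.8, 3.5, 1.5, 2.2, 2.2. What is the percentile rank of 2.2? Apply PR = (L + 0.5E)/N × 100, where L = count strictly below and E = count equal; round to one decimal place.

28.6

N = 7.
Strictly below 2.2: 1. Equal to 2.2: 2.
PR = (1 + 0.5·2)/7 × 100 = 28.6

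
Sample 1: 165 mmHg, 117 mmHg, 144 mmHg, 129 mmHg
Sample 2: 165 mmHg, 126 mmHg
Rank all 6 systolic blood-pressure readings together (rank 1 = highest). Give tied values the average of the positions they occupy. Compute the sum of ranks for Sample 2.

6.5

Sorted (descending): 165, 165, 144, 129, 126, 117
The 2 values of 165 occupy positions 1–2 → average rank (1+2)/2 = 1.5.
Sample 2 values → pooled ranks: 165→1.5, 126→5
Rank sum = 1.5 + 5 = 6.5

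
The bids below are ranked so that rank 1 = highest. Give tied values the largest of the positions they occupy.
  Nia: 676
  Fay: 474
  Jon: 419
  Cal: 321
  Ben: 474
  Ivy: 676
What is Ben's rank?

4

Sorted (descending): 676, 676, 474, 474, 419, 321
The 2 values of 676 occupy positions 1–2 → each gets rank 2.
The 2 values of 474 occupy positions 3–4 → each gets rank 4.
Ben has value 474 → rank 4.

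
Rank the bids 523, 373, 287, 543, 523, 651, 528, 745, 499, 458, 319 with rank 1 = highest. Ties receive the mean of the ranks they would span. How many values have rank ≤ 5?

4

Sorted (descending): 745, 651, 543, 528, 523, 523, 499, 458, 373, 319, 287
The 2 values of 523 occupy positions 5–6 → average rank (5+6)/2 = 5.5.
Ranks ≤ 5: {1, 2, 3, 4} → 4 values.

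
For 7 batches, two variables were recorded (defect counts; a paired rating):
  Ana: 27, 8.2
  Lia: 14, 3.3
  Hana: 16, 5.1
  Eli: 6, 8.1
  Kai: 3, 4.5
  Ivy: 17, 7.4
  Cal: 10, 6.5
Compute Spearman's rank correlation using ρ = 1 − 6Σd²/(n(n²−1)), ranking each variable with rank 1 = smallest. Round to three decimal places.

0.429

Ranks of variable 1: 7, 4, 5, 2, 1, 6, 3
Ranks of variable 2: 7, 1, 3, 6, 2, 5, 4
d = r₁ − r₂: 0, 3, 2, -4, -1, 1, -1
d²: 0, 9, 4, 16, 1, 1, 1; Σd² = 32
ρ = 1 − 6·32/(7·48) = 1 − 192/336 = 0.429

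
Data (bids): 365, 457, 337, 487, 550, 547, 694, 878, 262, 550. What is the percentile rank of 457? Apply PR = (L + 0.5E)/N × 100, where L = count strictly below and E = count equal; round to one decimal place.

35.0

N = 10.
Strictly below 457: 3. Equal to 457: 1.
PR = (3 + 0.5·1)/10 × 100 = 35.0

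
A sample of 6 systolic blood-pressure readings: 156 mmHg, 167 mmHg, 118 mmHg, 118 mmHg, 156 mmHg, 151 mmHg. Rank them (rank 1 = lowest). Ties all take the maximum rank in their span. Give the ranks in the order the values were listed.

Sorted (ascending): 118, 118, 151, 156, 156, 167
The 2 values of 118 occupy positions 1–2 → each gets rank 2.
The 2 values of 156 occupy positions 4–5 → each gets rank 5.

5, 6, 2, 2, 5, 3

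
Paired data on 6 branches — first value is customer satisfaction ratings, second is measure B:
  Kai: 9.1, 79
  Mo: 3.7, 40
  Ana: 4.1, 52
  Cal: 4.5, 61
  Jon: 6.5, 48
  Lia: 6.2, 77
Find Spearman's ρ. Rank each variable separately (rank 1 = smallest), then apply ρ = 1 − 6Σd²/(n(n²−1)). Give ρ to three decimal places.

Ranks of variable 1: 6, 1, 2, 3, 5, 4
Ranks of variable 2: 6, 1, 3, 4, 2, 5
d = r₁ − r₂: 0, 0, -1, -1, 3, -1
d²: 0, 0, 1, 1, 9, 1; Σd² = 12
ρ = 1 − 6·12/(6·35) = 1 − 72/210 = 0.657

0.657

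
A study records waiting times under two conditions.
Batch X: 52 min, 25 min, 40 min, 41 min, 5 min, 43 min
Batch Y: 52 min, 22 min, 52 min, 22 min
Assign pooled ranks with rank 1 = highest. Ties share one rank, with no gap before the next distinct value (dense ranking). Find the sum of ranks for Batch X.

22

Sorted (descending): 52, 52, 52, 43, 41, 40, 25, 22, 22, 5
The 3 values of 52 share dense rank 1.
The 2 values of 22 share dense rank 6.
Remaining distinct values take the next consecutive integers.
Batch X values → pooled ranks: 52→1, 25→5, 40→4, 41→3, 5→7, 43→2
Rank sum = 1 + 5 + 4 + 3 + 7 + 2 = 22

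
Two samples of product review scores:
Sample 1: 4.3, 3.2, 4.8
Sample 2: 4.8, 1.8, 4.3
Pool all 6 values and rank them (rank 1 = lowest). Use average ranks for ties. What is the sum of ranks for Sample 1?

11

Sorted (ascending): 1.8, 3.2, 4.3, 4.3, 4.8, 4.8
The 2 values of 4.3 occupy positions 3–4 → average rank (3+4)/2 = 3.5.
The 2 values of 4.8 occupy positions 5–6 → average rank (5+6)/2 = 5.5.
Sample 1 values → pooled ranks: 4.3→3.5, 3.2→2, 4.8→5.5
Rank sum = 3.5 + 2 + 5.5 = 11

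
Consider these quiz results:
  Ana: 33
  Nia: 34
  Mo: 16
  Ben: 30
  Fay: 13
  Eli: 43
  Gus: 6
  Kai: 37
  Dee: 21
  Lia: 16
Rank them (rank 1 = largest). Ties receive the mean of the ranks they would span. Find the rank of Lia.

7.5

Sorted (descending): 43, 37, 34, 33, 30, 21, 16, 16, 13, 6
The 2 values of 16 occupy positions 7–8 → average rank (7+8)/2 = 7.5.
Lia has value 16 → rank 7.5.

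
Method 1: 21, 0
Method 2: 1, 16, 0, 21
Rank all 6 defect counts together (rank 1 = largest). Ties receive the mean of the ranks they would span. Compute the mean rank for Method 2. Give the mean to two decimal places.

3.50

Sorted (descending): 21, 21, 16, 1, 0, 0
The 2 values of 21 occupy positions 1–2 → average rank (1+2)/2 = 1.5.
The 2 values of 0 occupy positions 5–6 → average rank (5+6)/2 = 5.5.
Method 2 values → pooled ranks: 1→4, 16→3, 0→5.5, 21→1.5
Mean rank = (4 + 3 + 5.5 + 1.5) / 4 = 3.50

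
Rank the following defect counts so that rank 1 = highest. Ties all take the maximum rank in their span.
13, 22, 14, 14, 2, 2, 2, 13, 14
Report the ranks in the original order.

Sorted (descending): 22, 14, 14, 14, 13, 13, 2, 2, 2
The 3 values of 14 occupy positions 2–4 → each gets rank 4.
The 2 values of 13 occupy positions 5–6 → each gets rank 6.
The 3 values of 2 occupy positions 7–9 → each gets rank 9.

6, 1, 4, 4, 9, 9, 9, 6, 4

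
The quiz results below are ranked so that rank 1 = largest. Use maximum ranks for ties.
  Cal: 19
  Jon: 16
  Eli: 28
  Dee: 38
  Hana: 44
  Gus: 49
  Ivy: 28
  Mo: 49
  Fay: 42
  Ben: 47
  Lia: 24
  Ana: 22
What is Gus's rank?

Sorted (descending): 49, 49, 47, 44, 42, 38, 28, 28, 24, 22, 19, 16
The 2 values of 49 occupy positions 1–2 → each gets rank 2.
The 2 values of 28 occupy positions 7–8 → each gets rank 8.
Gus has value 49 → rank 2.

2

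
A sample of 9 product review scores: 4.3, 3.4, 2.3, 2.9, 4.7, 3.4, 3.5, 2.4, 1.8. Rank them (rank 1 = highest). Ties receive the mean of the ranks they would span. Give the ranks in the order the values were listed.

Sorted (descending): 4.7, 4.3, 3.5, 3.4, 3.4, 2.9, 2.4, 2.3, 1.8
The 2 values of 3.4 occupy positions 4–5 → average rank (4+5)/2 = 4.5.

2, 4.5, 8, 6, 1, 4.5, 3, 7, 9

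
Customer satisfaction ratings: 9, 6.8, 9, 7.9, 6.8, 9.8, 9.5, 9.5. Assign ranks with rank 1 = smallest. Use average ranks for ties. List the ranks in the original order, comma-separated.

4.5, 1.5, 4.5, 3, 1.5, 8, 6.5, 6.5

Sorted (ascending): 6.8, 6.8, 7.9, 9, 9, 9.5, 9.5, 9.8
The 2 values of 6.8 occupy positions 1–2 → average rank (1+2)/2 = 1.5.
The 2 values of 9 occupy positions 4–5 → average rank (4+5)/2 = 4.5.
The 2 values of 9.5 occupy positions 6–7 → average rank (6+7)/2 = 6.5.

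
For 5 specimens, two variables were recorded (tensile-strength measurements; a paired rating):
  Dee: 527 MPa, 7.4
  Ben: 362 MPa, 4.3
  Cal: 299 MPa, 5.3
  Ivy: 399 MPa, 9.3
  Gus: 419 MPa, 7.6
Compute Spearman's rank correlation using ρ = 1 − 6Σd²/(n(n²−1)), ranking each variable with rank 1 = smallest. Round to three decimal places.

Ranks of variable 1: 5, 2, 1, 3, 4
Ranks of variable 2: 3, 1, 2, 5, 4
d = r₁ − r₂: 2, 1, -1, -2, 0
d²: 4, 1, 1, 4, 0; Σd² = 10
ρ = 1 − 6·10/(5·24) = 1 − 60/120 = 0.500

0.500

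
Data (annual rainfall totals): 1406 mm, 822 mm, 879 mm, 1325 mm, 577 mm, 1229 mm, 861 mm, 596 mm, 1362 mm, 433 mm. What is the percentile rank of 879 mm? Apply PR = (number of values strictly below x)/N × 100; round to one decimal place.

N = 10.
Strictly below 879: 5. Equal to 879: 1.
PR = 5/10 × 100 = 50.0

50.0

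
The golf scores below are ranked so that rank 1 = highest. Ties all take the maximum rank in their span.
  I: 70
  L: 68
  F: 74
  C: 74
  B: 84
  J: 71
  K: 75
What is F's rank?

4

Sorted (descending): 84, 75, 74, 74, 71, 70, 68
The 2 values of 74 occupy positions 3–4 → each gets rank 4.
F has value 74 → rank 4.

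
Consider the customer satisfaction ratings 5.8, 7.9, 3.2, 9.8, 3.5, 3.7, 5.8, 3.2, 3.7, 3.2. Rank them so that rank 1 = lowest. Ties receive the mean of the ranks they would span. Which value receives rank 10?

9.8

Sorted (ascending): 3.2, 3.2, 3.2, 3.5, 3.7, 3.7, 5.8, 5.8, 7.9, 9.8
The 3 values of 3.2 occupy positions 1–3 → average rank 2.
The 2 values of 3.7 occupy positions 5–6 → average rank (5+6)/2 = 5.5.
The 2 values of 5.8 occupy positions 7–8 → average rank (7+8)/2 = 7.5.
Rank 10 → value 9.8.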